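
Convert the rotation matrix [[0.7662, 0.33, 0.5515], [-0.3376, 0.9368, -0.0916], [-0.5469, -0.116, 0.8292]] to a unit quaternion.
0.9397 - 0.0065i + 0.2922j - 0.1776k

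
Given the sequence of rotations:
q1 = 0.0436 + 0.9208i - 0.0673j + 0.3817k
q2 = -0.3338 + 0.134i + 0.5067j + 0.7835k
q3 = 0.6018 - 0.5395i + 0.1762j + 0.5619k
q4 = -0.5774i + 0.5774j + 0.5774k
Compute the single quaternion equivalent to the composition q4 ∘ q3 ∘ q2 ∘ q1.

q2 · q1 = -0.4029 - 0.0554i + 0.7149j - 0.5688k
q3 · q2 · q1 = -0.0787 - 0.3179i + 0.0212j - 0.9446k
q4 · q3 · q2 · q1 = 0.3496 - 0.5122i - 0.7744j + 0.1259k
0.3496 - 0.5122i - 0.7744j + 0.1259k


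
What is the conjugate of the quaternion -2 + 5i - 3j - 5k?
-2 - 5i + 3j + 5k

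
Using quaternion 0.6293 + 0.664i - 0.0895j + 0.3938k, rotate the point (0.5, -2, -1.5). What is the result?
(0.95, 1.932, -1.366)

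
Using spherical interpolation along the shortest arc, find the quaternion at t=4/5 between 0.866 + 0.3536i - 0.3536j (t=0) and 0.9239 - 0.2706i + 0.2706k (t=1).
0.9601 - 0.1467i - 0.0783j + 0.225k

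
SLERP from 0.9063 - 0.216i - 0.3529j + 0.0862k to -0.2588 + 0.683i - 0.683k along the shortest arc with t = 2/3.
0.5615 - 0.602i - 0.1427j + 0.5495k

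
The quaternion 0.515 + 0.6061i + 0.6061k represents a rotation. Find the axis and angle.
axis = (√2/2, 0, √2/2), θ = 118°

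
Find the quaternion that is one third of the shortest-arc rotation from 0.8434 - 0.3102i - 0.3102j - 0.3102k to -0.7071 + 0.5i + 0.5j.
0.8148 - 0.382i - 0.382j - 0.2105k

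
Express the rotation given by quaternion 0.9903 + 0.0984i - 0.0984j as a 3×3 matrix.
[[0.9806, -0.0194, -0.1949], [-0.0194, 0.9806, -0.1949], [0.1949, 0.1949, 0.9613]]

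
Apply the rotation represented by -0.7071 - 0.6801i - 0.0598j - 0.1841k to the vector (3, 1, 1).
(2.931, 0.092, 1.549)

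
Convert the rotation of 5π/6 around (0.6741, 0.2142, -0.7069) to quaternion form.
0.2588 + 0.6511i + 0.2069j - 0.6828k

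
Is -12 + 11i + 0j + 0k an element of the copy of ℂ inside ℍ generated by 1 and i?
Yes. The quaternion -12 + 11i has j- and k-coefficients y = z = 0, so it lies in the complex subalgebra spanned by 1 and i.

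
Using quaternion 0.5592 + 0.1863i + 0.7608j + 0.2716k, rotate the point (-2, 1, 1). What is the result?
(1.542, -0.187, 1.894)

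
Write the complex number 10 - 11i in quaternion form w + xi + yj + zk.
10 - 11i + 0j + 0k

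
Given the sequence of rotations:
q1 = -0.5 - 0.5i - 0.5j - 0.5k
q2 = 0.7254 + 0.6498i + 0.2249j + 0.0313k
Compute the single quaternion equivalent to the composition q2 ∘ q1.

q2 · q1 = 0.0903 - 0.7844i - 0.1659j - 0.5908k
0.0903 - 0.7844i - 0.1659j - 0.5908k


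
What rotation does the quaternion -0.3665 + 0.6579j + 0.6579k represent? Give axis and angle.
axis = (0, √2/2, √2/2), θ = 223°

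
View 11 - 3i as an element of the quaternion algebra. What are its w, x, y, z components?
11 - 3i + 0j + 0k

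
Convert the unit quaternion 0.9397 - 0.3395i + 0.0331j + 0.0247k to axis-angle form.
axis = (-0.9927, 0.0968, 0.0722), θ = 40°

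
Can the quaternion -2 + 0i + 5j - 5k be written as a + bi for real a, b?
No. The quaternion -2 + 5j - 5k has j-coefficient y = 5 and k-coefficient z = -5, not both zero, so it does not lie in the complex subalgebra spanned by 1 and i.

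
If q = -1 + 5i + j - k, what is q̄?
-1 - 5i - j + k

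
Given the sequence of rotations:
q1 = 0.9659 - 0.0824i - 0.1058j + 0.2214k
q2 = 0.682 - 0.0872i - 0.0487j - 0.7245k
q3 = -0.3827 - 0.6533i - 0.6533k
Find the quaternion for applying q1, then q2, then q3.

q2 · q1 = 0.8068 - 0.2279i - 0.0402j - 0.5436k
q3 · q2 · q1 = -0.8128 - 0.4661i - 0.1909j - 0.2928k
-0.8128 - 0.4661i - 0.1909j - 0.2928k


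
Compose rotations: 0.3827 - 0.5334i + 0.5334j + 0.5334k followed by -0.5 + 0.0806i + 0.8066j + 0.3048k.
-0.7412 + 0.5652i - 0.1636j + 0.3232k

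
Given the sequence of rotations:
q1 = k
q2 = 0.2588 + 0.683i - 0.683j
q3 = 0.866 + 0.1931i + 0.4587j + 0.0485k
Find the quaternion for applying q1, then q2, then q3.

q2 · q1 = -0.683i - 0.683j + 0.2588k
q3 · q2 · q1 = 0.4326 - 0.4396i - 0.6746j + 0.4055k
0.4326 - 0.4396i - 0.6746j + 0.4055k


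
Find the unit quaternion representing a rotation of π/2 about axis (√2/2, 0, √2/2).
0.7071 + 0.5i + 0.5k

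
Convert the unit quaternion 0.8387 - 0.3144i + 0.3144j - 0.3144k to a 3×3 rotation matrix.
[[0.6046, 0.3297, 0.7251], [-0.7251, 0.6046, 0.3297], [-0.3297, -0.7251, 0.6046]]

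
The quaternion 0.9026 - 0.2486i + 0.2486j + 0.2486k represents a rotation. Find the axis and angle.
axis = (-√3/3, √3/3, √3/3), θ = 51°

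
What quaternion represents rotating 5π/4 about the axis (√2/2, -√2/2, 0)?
-0.3827 + 0.6533i - 0.6533j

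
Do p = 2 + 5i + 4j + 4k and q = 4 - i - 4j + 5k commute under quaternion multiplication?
No: pq = 9 + 54i - 21j + 10k ≠ 9 - 18i + 37j + 42k = qp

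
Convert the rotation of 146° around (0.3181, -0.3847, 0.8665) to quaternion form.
0.2924 + 0.3042i - 0.3679j + 0.8286k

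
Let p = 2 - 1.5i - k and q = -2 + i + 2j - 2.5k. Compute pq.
-5 + 7i - 0.75j - 6k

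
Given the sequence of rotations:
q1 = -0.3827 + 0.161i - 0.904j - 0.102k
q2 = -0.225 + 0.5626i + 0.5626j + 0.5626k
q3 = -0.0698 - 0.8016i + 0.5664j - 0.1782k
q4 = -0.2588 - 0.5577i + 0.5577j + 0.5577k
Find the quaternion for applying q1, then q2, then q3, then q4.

q2 · q1 = 0.5615 + 0.1997i + 0.1361j - 0.7915k
q3 · q2 · q1 = -0.0972 - 0.8881i - 0.3615j - 0.267k
q4 · q3 · q2 · q1 = -0.1196 + 0.3368i - 0.6049j + 0.7118k
-0.1196 + 0.3368i - 0.6049j + 0.7118k


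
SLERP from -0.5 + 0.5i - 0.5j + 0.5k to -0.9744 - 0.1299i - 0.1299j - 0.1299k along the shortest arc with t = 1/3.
-0.7756 + 0.3257i - 0.4316j + 0.3257k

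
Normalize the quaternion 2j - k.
0.8944j - 0.4472k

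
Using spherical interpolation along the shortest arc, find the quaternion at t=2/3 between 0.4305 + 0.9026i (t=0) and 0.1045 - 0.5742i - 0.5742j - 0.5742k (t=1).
0.0937 + 0.7893i + 0.4291j + 0.4291k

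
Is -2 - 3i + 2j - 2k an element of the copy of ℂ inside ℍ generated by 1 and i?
No. The quaternion -2 - 3i + 2j - 2k has j-coefficient y = 2 and k-coefficient z = -2, not both zero, so it does not lie in the complex subalgebra spanned by 1 and i.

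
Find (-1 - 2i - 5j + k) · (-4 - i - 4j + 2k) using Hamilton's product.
-20 + 3i + 27j - 3k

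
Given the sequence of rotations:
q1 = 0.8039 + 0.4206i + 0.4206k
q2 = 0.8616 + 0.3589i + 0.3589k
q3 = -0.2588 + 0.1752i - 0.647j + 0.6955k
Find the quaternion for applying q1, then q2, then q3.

q2 · q1 = 0.3907 + 0.6509i + 0.6509k
q3 · q2 · q1 = -0.6679 - 0.5211i + 0.0859j + 0.5244k
-0.6679 - 0.5211i + 0.0859j + 0.5244k


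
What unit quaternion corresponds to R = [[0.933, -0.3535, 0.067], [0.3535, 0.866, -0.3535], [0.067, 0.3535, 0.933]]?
0.9659 + 0.183i + 0.183k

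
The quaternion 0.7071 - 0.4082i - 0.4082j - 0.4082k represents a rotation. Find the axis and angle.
axis = (-√3/3, -√3/3, -√3/3), θ = π/2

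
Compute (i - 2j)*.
-i + 2j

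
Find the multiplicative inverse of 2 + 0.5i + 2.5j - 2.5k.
0.1194 - 0.0299i - 0.1493j + 0.1493k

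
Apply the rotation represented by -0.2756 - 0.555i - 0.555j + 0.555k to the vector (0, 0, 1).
(-0.31, -0.922, -0.232)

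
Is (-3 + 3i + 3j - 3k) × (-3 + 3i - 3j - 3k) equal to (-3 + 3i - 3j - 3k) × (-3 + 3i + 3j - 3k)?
No: pq = -36i ≠ 36k = qp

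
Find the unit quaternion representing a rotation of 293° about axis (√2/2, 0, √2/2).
-0.8339 + 0.3903i + 0.3903k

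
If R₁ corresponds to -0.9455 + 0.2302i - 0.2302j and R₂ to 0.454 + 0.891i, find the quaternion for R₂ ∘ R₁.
-0.6344 - 0.7379i - 0.1045j - 0.2051k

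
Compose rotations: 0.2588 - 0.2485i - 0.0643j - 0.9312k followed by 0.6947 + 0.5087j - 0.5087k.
-0.2612 - 0.679i + 0.2134j - 0.6521k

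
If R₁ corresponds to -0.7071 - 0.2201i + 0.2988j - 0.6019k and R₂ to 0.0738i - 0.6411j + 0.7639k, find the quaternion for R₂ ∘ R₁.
0.6676 + 0.1054i + 0.3296j - 0.6592k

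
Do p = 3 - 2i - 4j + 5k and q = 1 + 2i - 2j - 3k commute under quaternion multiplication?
No: pq = 14 + 26i - 6j + 8k ≠ 14 - 18i - 14j - 16k = qp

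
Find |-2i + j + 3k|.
√14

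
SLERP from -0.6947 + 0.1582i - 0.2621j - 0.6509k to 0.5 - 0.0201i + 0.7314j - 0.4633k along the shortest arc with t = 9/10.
-0.5739 + 0.0408i - 0.7367j + 0.3552k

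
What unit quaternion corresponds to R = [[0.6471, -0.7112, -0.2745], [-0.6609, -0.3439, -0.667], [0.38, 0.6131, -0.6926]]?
0.3907 + 0.8191i - 0.4188j + 0.0322k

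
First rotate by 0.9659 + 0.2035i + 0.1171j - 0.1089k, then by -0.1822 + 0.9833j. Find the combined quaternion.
-0.2911 - 0.1442i + 0.9284j - 0.1803k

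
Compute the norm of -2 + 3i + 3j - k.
√23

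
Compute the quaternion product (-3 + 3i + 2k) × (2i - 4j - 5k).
4 + 2i + 31j + 3k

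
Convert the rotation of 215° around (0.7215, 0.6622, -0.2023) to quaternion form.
-0.3007 + 0.6881i + 0.6316j - 0.1929k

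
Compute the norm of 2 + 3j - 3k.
√22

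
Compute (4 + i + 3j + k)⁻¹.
0.1481 - 0.037i - 0.1111j - 0.037k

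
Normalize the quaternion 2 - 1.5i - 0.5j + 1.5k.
0.6761 - 0.5071i - 0.169j + 0.5071k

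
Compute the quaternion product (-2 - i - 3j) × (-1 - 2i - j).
-3 + 5i + 5j - 5k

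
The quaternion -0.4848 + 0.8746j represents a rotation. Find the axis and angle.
axis = (0, 1, 0), θ = 238°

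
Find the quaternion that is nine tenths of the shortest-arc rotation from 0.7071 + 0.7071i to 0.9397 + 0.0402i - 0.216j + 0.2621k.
0.9429 + 0.1159i - 0.1986j + 0.241k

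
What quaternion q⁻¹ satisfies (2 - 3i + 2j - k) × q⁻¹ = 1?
0.1111 + 0.1667i - 0.1111j + 0.0556k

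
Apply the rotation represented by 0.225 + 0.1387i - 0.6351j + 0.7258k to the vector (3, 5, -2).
(-4.926, 1.96, -3.146)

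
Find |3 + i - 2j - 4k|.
√30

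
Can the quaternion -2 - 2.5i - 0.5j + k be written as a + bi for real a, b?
No. The quaternion -2 - 2.5i - 0.5j + k has j-coefficient y = -0.5 and k-coefficient z = 1, not both zero, so it does not lie in the complex subalgebra spanned by 1 and i.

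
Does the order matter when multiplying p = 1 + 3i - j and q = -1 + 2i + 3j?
Yes: pq = -4 - i + 4j + 11k ≠ -4 - i + 4j - 11k = qp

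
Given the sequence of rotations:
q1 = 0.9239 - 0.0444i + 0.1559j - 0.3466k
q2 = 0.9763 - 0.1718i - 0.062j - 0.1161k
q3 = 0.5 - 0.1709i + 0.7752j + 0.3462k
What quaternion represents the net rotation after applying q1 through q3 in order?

q2 · q1 = 0.8638 - 0.1625i + 0.0405j - 0.4752k
q3 · q2 · q1 = 0.5372 - 0.6113i + 0.5524j + 0.1805k
0.5372 - 0.6113i + 0.5524j + 0.1805k


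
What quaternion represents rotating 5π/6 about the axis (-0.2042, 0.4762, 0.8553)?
0.2588 - 0.1972i + 0.46j + 0.8262k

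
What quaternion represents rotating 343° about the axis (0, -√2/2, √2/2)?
-0.989 - 0.1045j + 0.1045k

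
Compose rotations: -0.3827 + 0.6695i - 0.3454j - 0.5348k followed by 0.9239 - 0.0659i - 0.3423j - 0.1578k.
-0.5121 + 0.7723i - 0.329j - 0.1818k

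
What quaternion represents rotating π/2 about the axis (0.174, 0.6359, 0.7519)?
0.7071 + 0.123i + 0.4496j + 0.5317k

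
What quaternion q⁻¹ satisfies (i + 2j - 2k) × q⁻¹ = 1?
-0.1111i - 0.2222j + 0.2222k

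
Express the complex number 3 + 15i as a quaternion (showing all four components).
3 + 15i + 0j + 0k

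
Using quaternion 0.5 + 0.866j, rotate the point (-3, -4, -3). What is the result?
(-1.098, -4, 4.098)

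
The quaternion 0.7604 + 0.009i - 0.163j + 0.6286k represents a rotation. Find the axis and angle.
axis = (0.0139, -0.251, 0.9679), θ = 81°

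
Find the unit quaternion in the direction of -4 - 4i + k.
-0.6963 - 0.6963i + 0.1741k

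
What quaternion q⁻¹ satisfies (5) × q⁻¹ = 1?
0.2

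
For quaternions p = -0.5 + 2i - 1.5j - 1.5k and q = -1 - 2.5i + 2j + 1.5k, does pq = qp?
No: pq = 10.75 + 1.25j + k ≠ 10.75 - 1.5i - 0.25j + 0.5k = qp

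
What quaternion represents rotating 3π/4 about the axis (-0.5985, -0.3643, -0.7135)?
0.3827 - 0.5529i - 0.3366j - 0.6592k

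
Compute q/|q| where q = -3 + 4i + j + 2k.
-0.5477 + 0.7303i + 0.1826j + 0.3651k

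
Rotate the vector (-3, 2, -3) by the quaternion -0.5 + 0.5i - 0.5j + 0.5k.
(-3, 3, -2)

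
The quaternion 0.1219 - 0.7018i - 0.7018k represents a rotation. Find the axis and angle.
axis = (-√2/2, 0, -√2/2), θ = 166°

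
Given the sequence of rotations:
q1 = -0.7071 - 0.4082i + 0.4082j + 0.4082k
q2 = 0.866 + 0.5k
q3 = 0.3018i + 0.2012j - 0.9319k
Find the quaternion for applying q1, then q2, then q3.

q2 · q1 = -0.8164 - 0.5576i + 0.1494j
q3 · q2 · q1 = 0.1382 - 0.1072i + 0.3554j + 0.9181k
0.1382 - 0.1072i + 0.3554j + 0.9181k


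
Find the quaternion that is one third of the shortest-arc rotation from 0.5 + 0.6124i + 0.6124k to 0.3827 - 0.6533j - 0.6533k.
0.2313 + 0.4932i + 0.2927j + 0.7859k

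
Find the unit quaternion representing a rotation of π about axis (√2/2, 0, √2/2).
0.7071i + 0.7071k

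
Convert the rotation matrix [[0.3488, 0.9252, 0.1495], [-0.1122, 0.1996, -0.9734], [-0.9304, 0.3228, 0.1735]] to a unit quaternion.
0.6561 + 0.4939i + 0.4115j - 0.3953k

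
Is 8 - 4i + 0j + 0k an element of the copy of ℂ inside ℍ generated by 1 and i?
Yes. The quaternion 8 - 4i has j- and k-coefficients y = z = 0, so it lies in the complex subalgebra spanned by 1 and i.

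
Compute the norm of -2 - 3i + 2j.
√17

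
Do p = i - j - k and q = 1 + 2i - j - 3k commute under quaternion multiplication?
No: pq = -6 + 3i ≠ -6 - i - 2j - 2k = qp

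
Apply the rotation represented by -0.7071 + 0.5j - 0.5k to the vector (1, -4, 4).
(0, -3.293, 4.707)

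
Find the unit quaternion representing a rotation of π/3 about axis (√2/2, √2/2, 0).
0.866 + 0.3536i + 0.3536j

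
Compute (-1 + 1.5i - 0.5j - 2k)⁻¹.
-0.1333 - 0.2i + 0.0667j + 0.2667k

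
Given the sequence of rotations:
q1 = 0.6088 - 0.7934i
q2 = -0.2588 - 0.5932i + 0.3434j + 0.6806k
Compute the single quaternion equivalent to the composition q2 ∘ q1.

q2 · q1 = -0.6282 - 0.1558i - 0.3309j + 0.6868k
-0.6282 - 0.1558i - 0.3309j + 0.6868k


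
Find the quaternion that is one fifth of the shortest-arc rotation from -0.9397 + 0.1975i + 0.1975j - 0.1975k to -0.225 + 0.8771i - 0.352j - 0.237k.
-0.8834 + 0.3973i + 0.0838j - 0.2341k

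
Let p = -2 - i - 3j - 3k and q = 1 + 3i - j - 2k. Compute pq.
-8 - 4i - 12j + 11k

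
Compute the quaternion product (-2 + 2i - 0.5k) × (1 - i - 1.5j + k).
0.5 + 3.25i + 1.5j - 5.5k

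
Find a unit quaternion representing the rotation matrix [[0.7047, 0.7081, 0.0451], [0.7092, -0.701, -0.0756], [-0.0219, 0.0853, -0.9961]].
0.0436 + 0.9222i + 0.3842j + 0.0063k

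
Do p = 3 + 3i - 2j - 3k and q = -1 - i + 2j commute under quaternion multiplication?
No: pq = 4 + 11j + 7k ≠ 4 - 12i + 5j - k = qp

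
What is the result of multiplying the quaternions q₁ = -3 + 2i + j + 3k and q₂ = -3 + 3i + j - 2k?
8 - 20i + 7j - 4k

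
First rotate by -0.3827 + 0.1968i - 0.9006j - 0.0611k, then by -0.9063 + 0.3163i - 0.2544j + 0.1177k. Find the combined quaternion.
0.0627 - 0.1779i + 0.9561j - 0.2245k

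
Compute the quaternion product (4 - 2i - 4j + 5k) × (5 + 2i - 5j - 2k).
14 + 31i - 34j + 35k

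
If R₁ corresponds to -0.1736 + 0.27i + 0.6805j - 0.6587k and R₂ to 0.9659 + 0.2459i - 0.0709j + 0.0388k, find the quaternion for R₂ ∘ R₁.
-0.1603 + 0.2384i + 0.8421j - 0.4565k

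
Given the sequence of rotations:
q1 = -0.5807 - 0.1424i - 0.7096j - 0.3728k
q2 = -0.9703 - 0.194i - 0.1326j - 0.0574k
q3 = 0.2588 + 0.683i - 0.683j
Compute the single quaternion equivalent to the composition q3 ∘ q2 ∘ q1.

q2 · q1 = 0.4203 + 0.2595i + 0.7014j + 0.5138k
q3 · q2 · q1 = 0.4106 + 0.0033i - 0.4565j + 0.7893k
0.4106 + 0.0033i - 0.4565j + 0.7893k


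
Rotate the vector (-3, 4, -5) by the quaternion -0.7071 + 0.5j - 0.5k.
(0.707, 2.379, -6.621)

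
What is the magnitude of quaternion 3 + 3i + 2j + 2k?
√26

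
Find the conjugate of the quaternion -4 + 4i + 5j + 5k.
-4 - 4i - 5j - 5k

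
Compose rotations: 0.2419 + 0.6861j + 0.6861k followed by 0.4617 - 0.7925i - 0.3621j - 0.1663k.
0.4742 - 0.326i + 0.7729j - 0.2672k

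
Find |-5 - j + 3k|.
√35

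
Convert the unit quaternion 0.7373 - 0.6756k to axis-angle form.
axis = (0, 0, -1), θ = 85°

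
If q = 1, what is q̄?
1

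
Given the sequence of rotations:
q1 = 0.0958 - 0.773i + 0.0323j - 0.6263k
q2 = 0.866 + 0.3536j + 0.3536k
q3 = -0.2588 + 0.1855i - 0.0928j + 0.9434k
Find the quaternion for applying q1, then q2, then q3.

q2 · q1 = 0.293 - 0.9023i - 0.2115j - 0.2352k
q3 · q2 · q1 = 0.2938 + 0.5092i - 0.7801j + 0.2143k
0.2938 + 0.5092i - 0.7801j + 0.2143k


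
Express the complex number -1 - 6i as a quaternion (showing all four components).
-1 - 6i + 0j + 0k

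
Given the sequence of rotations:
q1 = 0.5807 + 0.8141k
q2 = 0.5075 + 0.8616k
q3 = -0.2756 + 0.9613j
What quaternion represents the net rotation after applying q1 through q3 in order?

q2 · q1 = -0.4067 + 0.9135k
q3 · q2 · q1 = 0.1121 + 0.8781i - 0.391j - 0.2518k
0.1121 + 0.8781i - 0.391j - 0.2518k


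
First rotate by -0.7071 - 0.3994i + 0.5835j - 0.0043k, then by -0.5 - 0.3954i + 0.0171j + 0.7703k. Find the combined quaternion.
0.189 + 0.0297i - 0.6132j - 0.7664k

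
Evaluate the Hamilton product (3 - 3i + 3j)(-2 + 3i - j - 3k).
6 + 6i - 18j - 15k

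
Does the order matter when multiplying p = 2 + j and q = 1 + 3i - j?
Yes: pq = 3 + 6i - j - 3k ≠ 3 + 6i - j + 3k = qp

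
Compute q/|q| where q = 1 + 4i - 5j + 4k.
0.1313 + 0.5252i - 0.6565j + 0.5252k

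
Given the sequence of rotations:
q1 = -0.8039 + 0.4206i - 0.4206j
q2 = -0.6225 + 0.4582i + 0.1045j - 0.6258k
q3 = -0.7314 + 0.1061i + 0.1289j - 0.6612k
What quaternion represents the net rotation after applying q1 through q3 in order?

q2 · q1 = 0.3517 - 0.8934i - 0.0854j + 0.2664k
q3 · q2 · q1 = 0.0247 + 0.6686i + 0.6702j - 0.3213k
0.0247 + 0.6686i + 0.6702j - 0.3213k


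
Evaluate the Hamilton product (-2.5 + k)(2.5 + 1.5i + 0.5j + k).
-7.25 - 4.25i + 0.25j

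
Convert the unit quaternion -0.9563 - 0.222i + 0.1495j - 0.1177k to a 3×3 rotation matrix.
[[0.9276, -0.2915, -0.2337], [0.1587, 0.8737, -0.4598], [0.3382, 0.3894, 0.8567]]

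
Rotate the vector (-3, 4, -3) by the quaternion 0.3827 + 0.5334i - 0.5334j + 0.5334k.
(-3.977, 2.862, -3.161)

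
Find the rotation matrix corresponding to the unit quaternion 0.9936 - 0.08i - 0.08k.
[[0.9872, 0.159, 0.0128], [-0.159, 0.9744, 0.159], [0.0128, -0.159, 0.9872]]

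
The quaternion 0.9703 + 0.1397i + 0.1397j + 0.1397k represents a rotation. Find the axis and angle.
axis = (√3/3, √3/3, √3/3), θ = 28°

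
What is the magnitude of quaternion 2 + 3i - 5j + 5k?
√63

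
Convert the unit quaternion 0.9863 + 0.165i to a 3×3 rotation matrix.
[[1, 0, 0], [0, 0.9456, -0.3255], [0, 0.3255, 0.9456]]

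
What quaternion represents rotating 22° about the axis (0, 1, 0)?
0.9816 + 0.1908j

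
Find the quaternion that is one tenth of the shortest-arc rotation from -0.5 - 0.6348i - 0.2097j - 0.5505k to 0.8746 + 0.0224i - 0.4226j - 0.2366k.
-0.5994 - 0.612i - 0.1433j - 0.4956k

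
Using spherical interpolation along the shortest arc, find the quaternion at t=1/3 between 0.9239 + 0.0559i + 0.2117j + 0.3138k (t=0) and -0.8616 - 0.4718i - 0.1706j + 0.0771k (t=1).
0.9383 + 0.204i + 0.2056j + 0.189k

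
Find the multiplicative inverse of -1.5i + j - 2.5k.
0.1579i - 0.1053j + 0.2632k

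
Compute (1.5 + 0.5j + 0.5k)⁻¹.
0.5455 - 0.1818j - 0.1818k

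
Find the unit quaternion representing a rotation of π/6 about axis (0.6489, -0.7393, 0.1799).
0.9659 + 0.1679i - 0.1913j + 0.0466k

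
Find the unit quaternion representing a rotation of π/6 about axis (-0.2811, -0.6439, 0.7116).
0.9659 - 0.0728i - 0.1667j + 0.1842k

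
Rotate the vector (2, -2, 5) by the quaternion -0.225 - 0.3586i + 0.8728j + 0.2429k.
(-3.085, -1.407, -4.637)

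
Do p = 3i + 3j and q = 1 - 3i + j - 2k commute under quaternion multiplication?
No: pq = 6 - 3i + 9j + 12k ≠ 6 + 9i - 3j - 12k = qp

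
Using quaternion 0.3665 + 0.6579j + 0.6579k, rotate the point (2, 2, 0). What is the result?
(-2.427, 1.233, 0.767)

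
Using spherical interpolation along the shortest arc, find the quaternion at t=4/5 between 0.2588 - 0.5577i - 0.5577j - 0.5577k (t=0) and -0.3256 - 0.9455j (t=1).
-0.2184 - 0.1372i - 0.9564j - 0.1372k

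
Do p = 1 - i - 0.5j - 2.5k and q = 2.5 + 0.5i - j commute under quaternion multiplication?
No: pq = 2.5 - 4.5i - 3.5j - 5k ≠ 2.5 + 0.5i - j - 7.5k = qp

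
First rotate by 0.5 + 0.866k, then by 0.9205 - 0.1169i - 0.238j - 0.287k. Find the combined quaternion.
0.7088 - 0.2646i - 0.0178j + 0.6537k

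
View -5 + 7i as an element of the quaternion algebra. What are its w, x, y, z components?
-5 + 7i + 0j + 0k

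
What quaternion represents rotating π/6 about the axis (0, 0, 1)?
0.9659 + 0.2588k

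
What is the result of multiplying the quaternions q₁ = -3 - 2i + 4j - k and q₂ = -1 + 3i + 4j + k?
-6 + i - 17j - 22k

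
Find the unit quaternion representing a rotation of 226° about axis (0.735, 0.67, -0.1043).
-0.3907 + 0.6766i + 0.6167j - 0.096k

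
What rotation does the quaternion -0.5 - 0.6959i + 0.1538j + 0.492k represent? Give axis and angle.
axis = (-0.8036, 0.1776, 0.5681), θ = 4π/3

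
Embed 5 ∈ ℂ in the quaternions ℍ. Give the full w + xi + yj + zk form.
5 + 0i + 0j + 0k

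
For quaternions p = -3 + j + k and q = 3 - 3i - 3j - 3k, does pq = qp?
No: pq = -3 + 9i + 9j + 15k ≠ -3 + 9i + 15j + 9k = qp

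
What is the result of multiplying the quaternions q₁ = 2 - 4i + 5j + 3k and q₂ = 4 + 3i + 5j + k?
-8 - 20i + 43j - 21k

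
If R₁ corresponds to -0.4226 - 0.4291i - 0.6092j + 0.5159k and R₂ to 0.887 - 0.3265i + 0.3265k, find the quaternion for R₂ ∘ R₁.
-0.6834 - 0.0437i - 0.512j + 0.5185k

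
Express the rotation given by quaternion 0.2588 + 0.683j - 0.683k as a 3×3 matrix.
[[-0.866, 0.3535, 0.3535], [-0.3535, 0.067, -0.933], [-0.3535, -0.933, 0.067]]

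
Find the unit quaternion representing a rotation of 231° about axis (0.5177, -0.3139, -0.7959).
-0.4305 + 0.4673i - 0.2833j - 0.7184k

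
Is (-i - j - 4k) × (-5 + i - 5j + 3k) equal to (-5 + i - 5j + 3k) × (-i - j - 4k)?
No: pq = 8 - 18i + 4j + 26k ≠ 8 + 28i + 6j + 14k = qp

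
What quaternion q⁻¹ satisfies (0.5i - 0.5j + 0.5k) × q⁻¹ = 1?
-0.6667i + 0.6667j - 0.6667k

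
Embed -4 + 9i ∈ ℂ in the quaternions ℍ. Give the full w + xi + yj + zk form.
-4 + 9i + 0j + 0k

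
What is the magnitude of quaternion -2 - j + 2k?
3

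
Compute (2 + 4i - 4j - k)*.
2 - 4i + 4j + k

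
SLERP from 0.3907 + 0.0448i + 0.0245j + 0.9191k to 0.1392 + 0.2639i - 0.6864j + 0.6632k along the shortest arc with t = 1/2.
0.2909 + 0.1695i - 0.3634j + 0.8687k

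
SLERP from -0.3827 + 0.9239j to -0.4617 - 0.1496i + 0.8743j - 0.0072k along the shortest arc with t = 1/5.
-0.3995 - 0.0301i + 0.9162j - 0.0014k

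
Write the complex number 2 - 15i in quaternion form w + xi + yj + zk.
2 - 15i + 0j + 0k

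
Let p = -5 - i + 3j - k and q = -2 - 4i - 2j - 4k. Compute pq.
8 + 8i + 4j + 36k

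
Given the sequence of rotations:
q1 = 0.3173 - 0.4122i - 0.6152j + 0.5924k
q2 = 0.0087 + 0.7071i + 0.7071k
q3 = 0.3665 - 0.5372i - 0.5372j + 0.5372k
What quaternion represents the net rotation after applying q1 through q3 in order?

q2 · q1 = -0.1247 + 0.6558i - 0.7157j - 0.2055k
q3 · q2 · q1 = 0.0325 + 0.8022i + 0.0466j + 0.5945k
0.0325 + 0.8022i + 0.0466j + 0.5945k


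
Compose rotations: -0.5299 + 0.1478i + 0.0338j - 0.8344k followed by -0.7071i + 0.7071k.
0.6945 + 0.3508i - 0.4855j - 0.3986k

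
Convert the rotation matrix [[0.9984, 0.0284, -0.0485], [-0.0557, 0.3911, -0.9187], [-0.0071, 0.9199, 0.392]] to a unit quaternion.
0.8339 + 0.5512i - 0.0124j - 0.0252k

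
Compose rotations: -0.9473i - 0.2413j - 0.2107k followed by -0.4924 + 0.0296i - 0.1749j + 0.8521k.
0.1654 + 0.7089i - 0.6821j - 0.0691k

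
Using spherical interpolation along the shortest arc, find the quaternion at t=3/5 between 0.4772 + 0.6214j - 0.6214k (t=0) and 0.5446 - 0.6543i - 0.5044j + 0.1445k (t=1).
-0.1551 + 0.4994i + 0.7242j - 0.4495k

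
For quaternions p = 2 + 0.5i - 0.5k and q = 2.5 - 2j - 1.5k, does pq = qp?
No: pq = 4.25 + 0.25i - 3.25j - 5.25k ≠ 4.25 + 2.25i - 4.75j - 3.25k = qp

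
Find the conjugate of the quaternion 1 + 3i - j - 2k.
1 - 3i + j + 2k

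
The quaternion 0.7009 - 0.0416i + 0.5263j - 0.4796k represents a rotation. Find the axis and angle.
axis = (-0.0583, 0.7379, -0.6724), θ = 91°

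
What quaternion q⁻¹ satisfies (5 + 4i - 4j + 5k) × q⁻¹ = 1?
0.061 - 0.0488i + 0.0488j - 0.061k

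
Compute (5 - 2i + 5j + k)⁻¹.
0.0909 + 0.0364i - 0.0909j - 0.0182k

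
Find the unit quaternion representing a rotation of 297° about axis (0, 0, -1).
-0.8526 - 0.5225k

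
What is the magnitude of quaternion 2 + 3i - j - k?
√15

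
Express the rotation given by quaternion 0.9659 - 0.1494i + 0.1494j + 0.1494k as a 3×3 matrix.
[[0.9107, -0.3333, 0.244], [0.244, 0.9107, 0.3333], [-0.3333, -0.244, 0.9107]]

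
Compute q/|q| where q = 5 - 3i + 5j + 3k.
0.6063 - 0.3638i + 0.6063j + 0.3638k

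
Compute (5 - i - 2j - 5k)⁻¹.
0.0909 + 0.0182i + 0.0364j + 0.0909k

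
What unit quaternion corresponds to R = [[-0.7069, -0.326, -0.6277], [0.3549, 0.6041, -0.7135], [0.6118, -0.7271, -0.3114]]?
-0.3827 + 0.0089i + 0.8097j - 0.4448k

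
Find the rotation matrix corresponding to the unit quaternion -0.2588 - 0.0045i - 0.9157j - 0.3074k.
[[-0.866, -0.1509, 0.4767], [0.1674, 0.811, 0.5606], [-0.4712, 0.5653, -0.6771]]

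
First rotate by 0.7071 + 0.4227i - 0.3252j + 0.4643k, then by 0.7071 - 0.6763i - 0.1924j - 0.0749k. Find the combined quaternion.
0.7581 - 0.293i - 0.0836j + 0.5766k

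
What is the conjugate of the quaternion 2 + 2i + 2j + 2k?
2 - 2i - 2j - 2k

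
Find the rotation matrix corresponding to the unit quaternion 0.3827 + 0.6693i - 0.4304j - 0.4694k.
[[0.1888, -0.2169, -0.9578], [-0.9354, -0.3366, -0.1082], [-0.2989, 0.9163, -0.2664]]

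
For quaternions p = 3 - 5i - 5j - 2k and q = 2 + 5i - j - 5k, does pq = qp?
No: pq = 16 + 28i - 48j + 11k ≠ 16 - 18i + 22j - 49k = qp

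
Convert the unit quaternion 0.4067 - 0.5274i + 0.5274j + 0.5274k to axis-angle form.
axis = (-√3/3, √3/3, √3/3), θ = 132°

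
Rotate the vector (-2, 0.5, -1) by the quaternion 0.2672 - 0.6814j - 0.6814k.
(2.261, -0.165, -0.335)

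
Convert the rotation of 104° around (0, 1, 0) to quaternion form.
0.6157 + 0.788j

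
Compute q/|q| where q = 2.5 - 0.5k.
0.9806 - 0.1961k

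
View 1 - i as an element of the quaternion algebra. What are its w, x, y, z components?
1 - i + 0j + 0k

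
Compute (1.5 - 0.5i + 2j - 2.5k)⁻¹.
0.1176 + 0.0392i - 0.1569j + 0.1961k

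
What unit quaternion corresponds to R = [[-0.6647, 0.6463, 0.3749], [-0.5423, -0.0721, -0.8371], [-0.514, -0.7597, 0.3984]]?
-0.4067 - 0.0476i - 0.5464j + 0.7306k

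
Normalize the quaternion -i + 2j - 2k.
-0.3333i + 0.6667j - 0.6667k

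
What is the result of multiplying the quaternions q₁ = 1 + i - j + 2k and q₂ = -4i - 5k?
14 + i - 3j - 9k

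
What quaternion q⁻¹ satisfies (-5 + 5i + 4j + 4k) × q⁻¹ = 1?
-0.061 - 0.061i - 0.0488j - 0.0488k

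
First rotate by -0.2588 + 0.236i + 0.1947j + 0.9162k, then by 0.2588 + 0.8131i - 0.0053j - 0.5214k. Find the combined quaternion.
0.2199 - 0.0527i - 0.8163j + 0.5316k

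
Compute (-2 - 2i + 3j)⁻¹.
-0.1176 + 0.1176i - 0.1765j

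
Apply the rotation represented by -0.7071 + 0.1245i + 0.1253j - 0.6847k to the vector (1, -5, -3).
(5.76, 0.829, -1.068)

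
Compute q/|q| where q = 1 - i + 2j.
0.4082 - 0.4082i + 0.8165j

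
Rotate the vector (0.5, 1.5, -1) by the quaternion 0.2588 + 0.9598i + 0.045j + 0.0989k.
(0.328, -0.736, 1.688)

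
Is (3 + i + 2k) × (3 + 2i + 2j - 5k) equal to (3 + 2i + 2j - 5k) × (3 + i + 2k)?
No: pq = 17 + 5i + 15j - 7k ≠ 17 + 13i - 3j - 11k = qp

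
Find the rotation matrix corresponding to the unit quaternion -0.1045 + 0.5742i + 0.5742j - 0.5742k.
[[-0.3188, 0.5394, -0.7794], [0.7794, -0.3188, -0.5394], [-0.5394, -0.7794, -0.3188]]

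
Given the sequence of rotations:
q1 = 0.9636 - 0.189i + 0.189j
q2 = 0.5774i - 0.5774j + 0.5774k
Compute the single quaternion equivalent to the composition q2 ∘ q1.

q2 · q1 = 0.2183 + 0.4473i - 0.6655j + 0.5564k
0.2183 + 0.4473i - 0.6655j + 0.5564k


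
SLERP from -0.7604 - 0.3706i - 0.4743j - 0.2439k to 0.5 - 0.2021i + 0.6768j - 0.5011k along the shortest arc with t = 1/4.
-0.7695 - 0.242i - 0.5889j - 0.0495k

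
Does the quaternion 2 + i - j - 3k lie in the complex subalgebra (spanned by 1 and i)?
No. The quaternion 2 + i - j - 3k has j-coefficient y = -1 and k-coefficient z = -3, not both zero, so it does not lie in the complex subalgebra spanned by 1 and i.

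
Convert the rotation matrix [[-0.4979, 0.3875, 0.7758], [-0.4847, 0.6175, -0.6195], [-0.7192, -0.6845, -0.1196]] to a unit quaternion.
0.5 - 0.0325i + 0.7475j - 0.4361k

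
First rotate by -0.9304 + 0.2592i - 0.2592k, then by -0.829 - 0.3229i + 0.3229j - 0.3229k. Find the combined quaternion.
0.7713 + 0.0019i - 0.4678j + 0.4316k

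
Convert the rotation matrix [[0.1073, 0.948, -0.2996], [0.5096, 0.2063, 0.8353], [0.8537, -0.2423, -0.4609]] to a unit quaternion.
-0.4617 + 0.5835i + 0.6245j + 0.2374k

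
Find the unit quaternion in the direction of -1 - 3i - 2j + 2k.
-0.2357 - 0.7071i - 0.4714j + 0.4714k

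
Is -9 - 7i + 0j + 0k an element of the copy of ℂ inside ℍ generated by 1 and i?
Yes. The quaternion -9 - 7i has j- and k-coefficients y = z = 0, so it lies in the complex subalgebra spanned by 1 and i.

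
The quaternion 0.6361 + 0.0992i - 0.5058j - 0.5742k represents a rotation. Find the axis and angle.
axis = (0.1286, -0.6555, -0.7442), θ = 101°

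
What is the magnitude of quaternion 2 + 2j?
√8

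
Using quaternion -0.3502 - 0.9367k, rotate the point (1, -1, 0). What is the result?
(-0.099, 1.411, 0)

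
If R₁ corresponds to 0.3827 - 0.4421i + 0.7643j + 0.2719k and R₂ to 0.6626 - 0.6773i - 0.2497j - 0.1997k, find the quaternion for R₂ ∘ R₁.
0.1993 - 0.4674i + 0.6833j - 0.5243k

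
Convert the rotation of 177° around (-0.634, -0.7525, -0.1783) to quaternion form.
0.0262 - 0.6338i - 0.7522j - 0.1782k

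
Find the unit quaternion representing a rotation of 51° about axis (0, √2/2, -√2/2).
0.9026 + 0.3044j - 0.3044k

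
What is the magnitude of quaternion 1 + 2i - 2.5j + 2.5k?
4.183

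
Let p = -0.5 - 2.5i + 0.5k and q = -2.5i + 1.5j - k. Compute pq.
-5.75 + 0.5i - 4.5j - 3.25k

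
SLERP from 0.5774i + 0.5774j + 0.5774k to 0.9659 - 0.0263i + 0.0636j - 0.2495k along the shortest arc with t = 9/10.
-0.9386 + 0.1095i + 0.0221j + 0.3264k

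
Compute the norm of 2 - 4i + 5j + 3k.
√54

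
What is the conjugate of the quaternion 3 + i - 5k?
3 - i + 5k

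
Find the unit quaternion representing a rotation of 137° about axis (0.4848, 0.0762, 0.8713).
0.3665 + 0.4511i + 0.0709j + 0.8107k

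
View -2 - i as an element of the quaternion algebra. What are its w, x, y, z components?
-2 - i + 0j + 0k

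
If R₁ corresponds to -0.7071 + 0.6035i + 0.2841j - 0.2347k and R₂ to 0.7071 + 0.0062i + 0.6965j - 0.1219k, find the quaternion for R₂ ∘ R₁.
-0.7302 + 0.2935i - 0.3637j - 0.4983k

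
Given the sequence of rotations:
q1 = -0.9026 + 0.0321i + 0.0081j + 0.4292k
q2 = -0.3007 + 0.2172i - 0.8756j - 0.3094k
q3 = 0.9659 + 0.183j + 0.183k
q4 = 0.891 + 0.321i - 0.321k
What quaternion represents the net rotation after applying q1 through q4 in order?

q2 · q1 = 0.4043 - 0.579i + 0.6847j + 0.1801k
q3 · q2 · q1 = 0.2323 - 0.6516i + 0.6294j + 0.3539k
q4 · q3 · q2 · q1 = 0.5297 - 0.304i + 0.6564j + 0.4428k
0.5297 - 0.304i + 0.6564j + 0.4428k


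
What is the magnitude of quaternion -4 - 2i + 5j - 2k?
7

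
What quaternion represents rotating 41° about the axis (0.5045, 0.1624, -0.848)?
0.9367 + 0.1767i + 0.0569j - 0.297k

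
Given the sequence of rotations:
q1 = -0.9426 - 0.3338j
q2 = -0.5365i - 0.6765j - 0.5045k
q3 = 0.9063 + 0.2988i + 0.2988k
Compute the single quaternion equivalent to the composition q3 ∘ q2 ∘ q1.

q2 · q1 = -0.2258 + 0.3373i + 0.6377j + 0.6546k
q3 · q2 · q1 = -0.501 + 0.0477i + 0.4831j + 0.7163k
-0.501 + 0.0477i + 0.4831j + 0.7163k


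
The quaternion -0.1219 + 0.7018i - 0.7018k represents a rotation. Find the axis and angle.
axis = (√2/2, 0, -√2/2), θ = 194°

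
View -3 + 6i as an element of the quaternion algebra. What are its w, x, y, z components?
-3 + 6i + 0j + 0k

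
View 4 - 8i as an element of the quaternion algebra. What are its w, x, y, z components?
4 - 8i + 0j + 0k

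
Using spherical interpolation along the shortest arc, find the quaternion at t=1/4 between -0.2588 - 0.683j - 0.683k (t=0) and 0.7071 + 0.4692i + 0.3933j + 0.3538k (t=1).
-0.3999 - 0.1301i - 0.647j - 0.636k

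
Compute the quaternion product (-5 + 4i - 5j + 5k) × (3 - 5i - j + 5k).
-25 + 17i - 55j - 39k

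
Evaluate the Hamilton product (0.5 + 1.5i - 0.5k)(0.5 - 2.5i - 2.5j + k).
4.5 - 1.75i - 1.5j - 3.5k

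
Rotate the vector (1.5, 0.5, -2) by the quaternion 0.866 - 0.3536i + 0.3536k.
(1.319, -0.056, -2.181)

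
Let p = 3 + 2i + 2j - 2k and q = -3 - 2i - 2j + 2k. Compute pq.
3 - 12i - 12j + 12k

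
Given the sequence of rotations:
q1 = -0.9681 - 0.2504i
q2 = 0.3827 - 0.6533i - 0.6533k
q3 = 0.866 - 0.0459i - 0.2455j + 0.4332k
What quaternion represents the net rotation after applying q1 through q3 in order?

q2 · q1 = -0.5341 + 0.5366i + 0.1636j + 0.6325k
q3 · q2 · q1 = -0.6717 + 0.2631i + 0.5343j + 0.4406k
-0.6717 + 0.2631i + 0.5343j + 0.4406k


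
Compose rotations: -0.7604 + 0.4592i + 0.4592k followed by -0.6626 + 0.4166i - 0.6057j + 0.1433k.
0.2467 - 0.8992i + 0.3351j - 0.1351k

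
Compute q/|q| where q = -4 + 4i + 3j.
-0.6247 + 0.6247i + 0.4685j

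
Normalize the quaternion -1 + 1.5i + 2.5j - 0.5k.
-0.3203 + 0.4804i + 0.8006j - 0.1601k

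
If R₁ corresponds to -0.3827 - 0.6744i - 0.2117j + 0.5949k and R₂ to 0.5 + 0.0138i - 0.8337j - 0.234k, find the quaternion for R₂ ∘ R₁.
-0.2193 - 0.888i + 0.3628j - 0.1782k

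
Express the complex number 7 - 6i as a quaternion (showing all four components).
7 - 6i + 0j + 0k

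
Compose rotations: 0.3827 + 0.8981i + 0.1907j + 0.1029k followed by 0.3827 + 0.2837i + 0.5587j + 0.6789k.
-0.2847 + 0.3803i + 0.8673j - 0.1485k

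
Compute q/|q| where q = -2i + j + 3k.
-0.5345i + 0.2673j + 0.8018k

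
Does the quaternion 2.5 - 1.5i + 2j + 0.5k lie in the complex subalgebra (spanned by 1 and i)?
No. The quaternion 2.5 - 1.5i + 2j + 0.5k has j-coefficient y = 2 and k-coefficient z = 0.5, not both zero, so it does not lie in the complex subalgebra spanned by 1 and i.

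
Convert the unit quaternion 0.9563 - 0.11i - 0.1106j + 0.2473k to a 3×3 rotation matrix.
[[0.8532, -0.4487, -0.2659], [0.4973, 0.8535, 0.1557], [0.1571, -0.2651, 0.9513]]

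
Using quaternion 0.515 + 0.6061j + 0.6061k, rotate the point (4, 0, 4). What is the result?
(0.619, 5.436, -1.436)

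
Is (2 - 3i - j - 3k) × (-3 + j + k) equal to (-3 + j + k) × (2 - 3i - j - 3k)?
No: pq = -2 + 11i + 8j + 8k ≠ -2 + 7i + 2j + 14k = qp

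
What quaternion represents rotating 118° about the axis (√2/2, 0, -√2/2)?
0.515 + 0.6061i - 0.6061k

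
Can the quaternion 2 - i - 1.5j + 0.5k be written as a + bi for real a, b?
No. The quaternion 2 - i - 1.5j + 0.5k has j-coefficient y = -1.5 and k-coefficient z = 0.5, not both zero, so it does not lie in the complex subalgebra spanned by 1 and i.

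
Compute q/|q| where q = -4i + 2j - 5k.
-0.5963i + 0.2981j - 0.7454k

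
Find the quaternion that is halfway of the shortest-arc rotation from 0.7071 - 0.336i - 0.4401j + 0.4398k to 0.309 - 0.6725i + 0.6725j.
0.6704 - 0.6654i + 0.1533j + 0.2902k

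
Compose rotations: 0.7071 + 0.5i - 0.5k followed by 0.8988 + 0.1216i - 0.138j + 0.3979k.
0.7737 + 0.6044i + 0.1622j - 0.099k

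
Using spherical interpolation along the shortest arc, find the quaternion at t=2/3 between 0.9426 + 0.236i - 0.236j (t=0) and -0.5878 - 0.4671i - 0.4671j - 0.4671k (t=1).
0.7951 + 0.4334i + 0.2508j + 0.3421k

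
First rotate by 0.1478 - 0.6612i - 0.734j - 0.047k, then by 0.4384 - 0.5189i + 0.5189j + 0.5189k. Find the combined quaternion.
0.127 - 0.0101i - 0.6126j + 0.7801k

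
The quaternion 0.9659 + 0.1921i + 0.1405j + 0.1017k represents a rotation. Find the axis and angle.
axis = (0.7422, 0.5429, 0.3929), θ = π/6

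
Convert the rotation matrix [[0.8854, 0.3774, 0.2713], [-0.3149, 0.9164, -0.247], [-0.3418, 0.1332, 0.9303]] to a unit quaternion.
0.9659 + 0.0984i + 0.1587j - 0.1792k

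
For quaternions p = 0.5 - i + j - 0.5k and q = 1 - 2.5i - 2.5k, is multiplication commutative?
No: pq = -3.25 - 4.75i - 0.25j + 0.75k ≠ -3.25 + 0.25i + 2.25j - 4.25k = qp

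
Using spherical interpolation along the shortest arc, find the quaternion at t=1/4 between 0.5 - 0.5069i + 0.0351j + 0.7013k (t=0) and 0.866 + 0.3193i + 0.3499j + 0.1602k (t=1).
0.6877 - 0.3232i + 0.1386j + 0.6352k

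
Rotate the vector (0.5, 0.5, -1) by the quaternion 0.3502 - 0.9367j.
(0.279, 0.5, 1.083)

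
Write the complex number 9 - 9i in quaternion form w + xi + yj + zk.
9 - 9i + 0j + 0k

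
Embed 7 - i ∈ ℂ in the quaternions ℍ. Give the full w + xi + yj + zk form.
7 - i + 0j + 0k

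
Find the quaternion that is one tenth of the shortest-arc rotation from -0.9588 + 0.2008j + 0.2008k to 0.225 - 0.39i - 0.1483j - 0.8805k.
-0.9302 + 0.0487i + 0.2074j + 0.2989k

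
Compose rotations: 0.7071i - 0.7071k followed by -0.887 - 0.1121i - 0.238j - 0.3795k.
-0.1891 - 0.4589i - 0.3476j + 0.7955k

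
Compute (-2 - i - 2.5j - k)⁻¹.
-0.1633 + 0.0816i + 0.2041j + 0.0816k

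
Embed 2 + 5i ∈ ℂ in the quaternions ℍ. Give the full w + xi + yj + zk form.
2 + 5i + 0j + 0k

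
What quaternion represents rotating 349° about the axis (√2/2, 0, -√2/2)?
-0.9954 + 0.0678i - 0.0678k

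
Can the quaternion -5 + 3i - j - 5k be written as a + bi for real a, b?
No. The quaternion -5 + 3i - j - 5k has j-coefficient y = -1 and k-coefficient z = -5, not both zero, so it does not lie in the complex subalgebra spanned by 1 and i.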